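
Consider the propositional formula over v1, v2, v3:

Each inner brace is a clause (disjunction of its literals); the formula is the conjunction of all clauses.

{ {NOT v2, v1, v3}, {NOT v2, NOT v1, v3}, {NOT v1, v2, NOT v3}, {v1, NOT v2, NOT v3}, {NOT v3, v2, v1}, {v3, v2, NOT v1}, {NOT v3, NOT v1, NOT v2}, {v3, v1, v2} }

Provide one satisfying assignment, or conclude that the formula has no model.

Branch on v2: set v2 = false.
Branch on v1: set v1 = false.
The clause (NOT v3) is unit, so v3 = false.
But (v3) is also a unit clause — contradiction.
So v1 must be the other value — set v1 = true.
The clause (NOT v3) is unit, so v3 = false.
But (v3) is also a unit clause — contradiction.
Neither v1 = true nor v1 = false works.
So v2 must be the other value — set v2 = true.
Branch on v1: set v1 = true.
The clause (v3) is unit, so v3 = true.
But (NOT v3) is also a unit clause — contradiction.
So v1 must be the other value — set v1 = false.
The clause (v3) is unit, so v3 = true.
But (NOT v3) is also a unit clause — contradiction.
Neither v1 = true nor v1 = false works.
Neither v2 = true nor v2 = false works.

UNSATISFIABLE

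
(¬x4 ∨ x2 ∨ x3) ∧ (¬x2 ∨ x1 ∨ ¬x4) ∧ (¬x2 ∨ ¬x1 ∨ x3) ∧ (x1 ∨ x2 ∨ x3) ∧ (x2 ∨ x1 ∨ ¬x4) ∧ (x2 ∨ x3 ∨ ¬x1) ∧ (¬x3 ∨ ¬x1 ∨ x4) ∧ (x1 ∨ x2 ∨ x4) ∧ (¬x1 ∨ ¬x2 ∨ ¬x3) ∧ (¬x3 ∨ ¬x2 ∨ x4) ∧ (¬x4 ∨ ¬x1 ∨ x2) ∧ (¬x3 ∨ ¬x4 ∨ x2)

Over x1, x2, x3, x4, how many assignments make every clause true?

1

There are 2^4 = 16 truth assignments over (x1, x2, x3, x4).
Check each against the 12 clauses (columns in the order x1, x2, x3, x4):
  F F F F  ✗ fails (x1 ∨ x2 ∨ x3)
  F F F T  ✗ fails (¬x4 ∨ x2 ∨ x3)
  F F T F  ✗ fails (x1 ∨ x2 ∨ x4)
  F F T T  ✗ fails (x2 ∨ x1 ∨ ¬x4)
  F T F F  ✓ satisfies all
  F T F T  ✗ fails (¬x2 ∨ x1 ∨ ¬x4)
  F T T F  ✗ fails (¬x3 ∨ ¬x2 ∨ x4)
  F T T T  ✗ fails (¬x2 ∨ x1 ∨ ¬x4)
  T F F F  ✗ fails (x2 ∨ x3 ∨ ¬x1)
  T F F T  ✗ fails (¬x4 ∨ x2 ∨ x3)
  T F T F  ✗ fails (¬x3 ∨ ¬x1 ∨ x4)
  T F T T  ✗ fails (¬x4 ∨ ¬x1 ∨ x2)
  T T F F  ✗ fails (¬x2 ∨ ¬x1 ∨ x3)
  T T F T  ✗ fails (¬x2 ∨ ¬x1 ∨ x3)
  T T T F  ✗ fails (¬x3 ∨ ¬x1 ∨ x4)
  T T T T  ✗ fails (¬x1 ∨ ¬x2 ∨ ¬x3)
1 of the 16 rows is a model.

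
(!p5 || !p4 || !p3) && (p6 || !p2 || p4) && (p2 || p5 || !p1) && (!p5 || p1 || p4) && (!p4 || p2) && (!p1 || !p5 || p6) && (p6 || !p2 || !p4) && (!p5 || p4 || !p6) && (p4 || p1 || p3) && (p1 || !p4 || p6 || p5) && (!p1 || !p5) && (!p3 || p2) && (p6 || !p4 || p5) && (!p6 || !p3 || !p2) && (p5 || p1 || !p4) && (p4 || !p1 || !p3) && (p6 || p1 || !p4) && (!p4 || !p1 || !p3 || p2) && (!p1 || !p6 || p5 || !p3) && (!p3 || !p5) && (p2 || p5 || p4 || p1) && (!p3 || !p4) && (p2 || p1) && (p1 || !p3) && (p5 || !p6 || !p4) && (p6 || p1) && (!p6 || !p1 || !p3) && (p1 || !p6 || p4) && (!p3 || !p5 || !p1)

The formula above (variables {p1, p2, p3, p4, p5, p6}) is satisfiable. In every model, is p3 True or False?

False

Suppose p3 = true.
The clause (p2) is unit, so p2 = true.
The clause (!p6) is unit, so p6 = false.
The clause (p4) is unit, so p4 = true.
But (!p4) is also a unit clause — contradiction.
So every satisfying assignment has p3 = False.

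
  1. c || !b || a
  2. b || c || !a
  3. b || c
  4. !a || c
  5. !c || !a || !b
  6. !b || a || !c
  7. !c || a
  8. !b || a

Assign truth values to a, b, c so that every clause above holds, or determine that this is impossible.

a: true, b: false, c: true

Case b = false:
Unit clause (c) forces c = true.
Unit clause (a) forces a = true.
This assignment satisfies each clause.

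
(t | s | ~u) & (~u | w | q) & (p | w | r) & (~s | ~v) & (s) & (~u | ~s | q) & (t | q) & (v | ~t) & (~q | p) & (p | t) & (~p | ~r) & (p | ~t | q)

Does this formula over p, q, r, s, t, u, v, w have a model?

(s) alone gives s = 1.
(~v) alone gives v = 0.
(~t) alone gives t = 0.
(q) alone gives q = 1.
(p) alone gives p = 1.
(~r) alone gives r = 0.
All clauses hold; u, w can take either value.
A satisfying assignment: p ↦ 1, q ↦ 1, r ↦ 0, s ↦ 1, t ↦ 0, u ↦ 0, v ↦ 0, w ↦ 0.

Yes, satisfiable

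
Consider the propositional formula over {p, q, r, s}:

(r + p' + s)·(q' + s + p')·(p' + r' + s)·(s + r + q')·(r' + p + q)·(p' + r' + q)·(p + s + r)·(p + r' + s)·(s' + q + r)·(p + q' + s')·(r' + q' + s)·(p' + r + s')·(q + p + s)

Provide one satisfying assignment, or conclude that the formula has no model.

p=1, q=1, r=1, s=1

Case r = 1:
Case p = 1:
From the singleton clause (s), s = 1.
From the singleton clause (q), q = 1.
All clauses are satisfied.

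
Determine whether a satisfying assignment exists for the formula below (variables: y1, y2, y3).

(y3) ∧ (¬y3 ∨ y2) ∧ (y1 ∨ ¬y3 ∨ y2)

The clause (y3) is unit, so y3 = True.
The clause (y2) is unit, so y2 = True.
All clauses hold; y1 can take either value.
A satisfying assignment: y1 ↦ False; y2 ↦ True; y3 ↦ True.

Yes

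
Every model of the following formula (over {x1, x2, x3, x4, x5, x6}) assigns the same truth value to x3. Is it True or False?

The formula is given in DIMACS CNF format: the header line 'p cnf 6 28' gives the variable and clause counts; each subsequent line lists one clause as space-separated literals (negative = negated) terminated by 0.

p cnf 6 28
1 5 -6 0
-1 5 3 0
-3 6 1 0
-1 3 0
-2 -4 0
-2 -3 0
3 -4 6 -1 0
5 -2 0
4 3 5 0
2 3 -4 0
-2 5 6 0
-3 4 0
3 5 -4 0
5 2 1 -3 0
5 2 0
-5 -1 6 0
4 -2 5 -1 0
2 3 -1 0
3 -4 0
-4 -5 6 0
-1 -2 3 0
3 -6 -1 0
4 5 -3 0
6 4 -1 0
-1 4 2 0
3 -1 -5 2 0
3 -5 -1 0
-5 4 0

True

Suppose x3 = False.
From the singleton clause (¬x1), x1 = False.
From the singleton clause (¬x4), x4 = False.
From the singleton clause (x5), x5 = True.
That conflicts with the unit clause (¬x5).
So every satisfying assignment has x3 = True.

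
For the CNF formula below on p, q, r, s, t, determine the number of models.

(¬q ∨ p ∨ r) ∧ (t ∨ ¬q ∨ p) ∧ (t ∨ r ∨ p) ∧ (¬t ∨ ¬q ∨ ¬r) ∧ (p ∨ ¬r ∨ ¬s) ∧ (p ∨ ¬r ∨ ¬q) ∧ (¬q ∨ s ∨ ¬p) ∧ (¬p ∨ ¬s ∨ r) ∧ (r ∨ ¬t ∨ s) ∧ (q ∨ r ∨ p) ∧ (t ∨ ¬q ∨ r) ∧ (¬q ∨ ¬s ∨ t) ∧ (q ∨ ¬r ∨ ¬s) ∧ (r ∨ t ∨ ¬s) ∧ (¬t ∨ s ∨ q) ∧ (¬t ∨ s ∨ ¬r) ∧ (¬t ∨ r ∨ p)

3

There are 2^5 = 32 truth assignments over (p, q, r, s, t).
Split on q. With q = True, the clauses containing q are satisfied and ¬q drops from the rest; 0 of the 2^4 = 16 assignments to the other variables satisfy what remains.
With q = False, by the same count on the reduced clause set, 3 assignments work.
(One model: p=F, q=F, r=T, s=F, t=F.)
Total: 0 + 3 = 3.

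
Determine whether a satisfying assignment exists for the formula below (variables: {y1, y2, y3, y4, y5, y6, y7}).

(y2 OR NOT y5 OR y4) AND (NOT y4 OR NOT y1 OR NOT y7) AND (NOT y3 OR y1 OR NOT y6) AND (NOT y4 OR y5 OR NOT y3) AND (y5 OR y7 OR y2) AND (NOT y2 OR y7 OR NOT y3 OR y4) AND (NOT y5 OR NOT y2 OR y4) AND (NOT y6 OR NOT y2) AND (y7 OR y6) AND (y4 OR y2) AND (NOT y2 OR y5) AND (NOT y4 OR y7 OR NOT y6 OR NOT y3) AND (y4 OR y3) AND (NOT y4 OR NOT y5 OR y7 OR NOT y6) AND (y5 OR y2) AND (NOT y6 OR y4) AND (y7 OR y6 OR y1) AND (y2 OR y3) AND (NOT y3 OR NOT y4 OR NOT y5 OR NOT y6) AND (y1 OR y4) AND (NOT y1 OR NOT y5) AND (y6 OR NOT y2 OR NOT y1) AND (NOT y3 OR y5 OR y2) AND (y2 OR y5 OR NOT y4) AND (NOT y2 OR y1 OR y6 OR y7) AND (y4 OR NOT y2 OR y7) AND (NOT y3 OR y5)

Satisfiable

Branch on y6: set y6 = false.
(y7) alone gives y7 = true.
Branch on y4: set y4 = true.
(NOT y1) alone gives y1 = false.
Branch on y5: set y5 = true.
Branch on y2: set y2 = true.
Every clause is now satisfied; y3 is unconstrained.
A satisfying assignment: y1=false,  y2=true,  y3=true,  y4=true,  y5=true,  y6=false,  y7=true.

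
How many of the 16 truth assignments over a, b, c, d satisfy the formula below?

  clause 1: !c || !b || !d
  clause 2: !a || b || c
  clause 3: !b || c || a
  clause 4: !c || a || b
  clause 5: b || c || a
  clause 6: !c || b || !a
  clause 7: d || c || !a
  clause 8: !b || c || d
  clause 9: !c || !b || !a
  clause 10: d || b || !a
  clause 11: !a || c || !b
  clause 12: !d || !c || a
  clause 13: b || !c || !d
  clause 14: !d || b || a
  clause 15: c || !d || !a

1

There are 2^4 = 16 truth assignments over (a, b, c, d).
Check each against the 15 clauses (columns in the order a, b, c, d):
  F F F F  ✗ fails (b || c || a)
  F F F T  ✗ fails (b || c || a)
  F F T F  ✗ fails (!c || a || b)
  F F T T  ✗ fails (!c || a || b)
  F T F F  ✗ fails (!b || c || a)
  F T F T  ✗ fails (!b || c || a)
  F T T F  ✓ satisfies all
  F T T T  ✗ fails (!c || !b || !d)
  T F F F  ✗ fails (!a || b || c)
  T F F T  ✗ fails (!a || b || c)
  T F T F  ✗ fails (!c || b || !a)
  T F T T  ✗ fails (!c || b || !a)
  T T F F  ✗ fails (d || c || !a)
  T T F T  ✗ fails (!a || c || !b)
  T T T F  ✗ fails (!c || !b || !a)
  T T T T  ✗ fails (!c || !b || !d)
1 of the 16 rows is a model.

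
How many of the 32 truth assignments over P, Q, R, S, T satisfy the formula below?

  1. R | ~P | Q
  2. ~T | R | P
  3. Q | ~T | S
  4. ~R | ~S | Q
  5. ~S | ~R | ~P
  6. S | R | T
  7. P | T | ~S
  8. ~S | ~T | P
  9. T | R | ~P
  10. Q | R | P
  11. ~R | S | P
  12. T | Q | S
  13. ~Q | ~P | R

There are 2^5 = 32 truth assignments over (P, Q, R, S, T).
Split on Q. With Q = 1, the clauses containing Q are satisfied and ~Q drops from the rest; 2 of the 2^4 = 16 assignments to the other variables satisfy what remains.
With Q = 0, by the same count on the reduced clause set, 0 assignments work.
Total: 2 + 0 = 2.

2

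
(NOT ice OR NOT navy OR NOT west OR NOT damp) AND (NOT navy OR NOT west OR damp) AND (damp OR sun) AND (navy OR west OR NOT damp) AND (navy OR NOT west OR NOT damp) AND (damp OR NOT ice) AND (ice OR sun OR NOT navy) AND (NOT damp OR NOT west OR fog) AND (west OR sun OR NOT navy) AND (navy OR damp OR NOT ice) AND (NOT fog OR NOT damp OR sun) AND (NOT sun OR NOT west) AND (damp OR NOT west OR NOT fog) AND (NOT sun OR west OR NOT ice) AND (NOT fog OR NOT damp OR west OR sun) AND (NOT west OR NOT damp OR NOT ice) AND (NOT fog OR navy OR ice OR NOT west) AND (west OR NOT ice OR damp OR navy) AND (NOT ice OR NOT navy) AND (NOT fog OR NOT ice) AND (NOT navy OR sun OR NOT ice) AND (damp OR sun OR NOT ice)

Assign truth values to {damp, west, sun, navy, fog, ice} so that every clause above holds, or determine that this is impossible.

Case damp = true:
Case navy = true:
The clause (NOT ice) is unit, so ice = false.
The clause (sun) is unit, so sun = true.
The clause (NOT west) is unit, so west = false.
No clause remains; fog is free.

damp ↦ true,  west ↦ false,  sun ↦ true,  navy ↦ true,  fog ↦ false,  ice ↦ false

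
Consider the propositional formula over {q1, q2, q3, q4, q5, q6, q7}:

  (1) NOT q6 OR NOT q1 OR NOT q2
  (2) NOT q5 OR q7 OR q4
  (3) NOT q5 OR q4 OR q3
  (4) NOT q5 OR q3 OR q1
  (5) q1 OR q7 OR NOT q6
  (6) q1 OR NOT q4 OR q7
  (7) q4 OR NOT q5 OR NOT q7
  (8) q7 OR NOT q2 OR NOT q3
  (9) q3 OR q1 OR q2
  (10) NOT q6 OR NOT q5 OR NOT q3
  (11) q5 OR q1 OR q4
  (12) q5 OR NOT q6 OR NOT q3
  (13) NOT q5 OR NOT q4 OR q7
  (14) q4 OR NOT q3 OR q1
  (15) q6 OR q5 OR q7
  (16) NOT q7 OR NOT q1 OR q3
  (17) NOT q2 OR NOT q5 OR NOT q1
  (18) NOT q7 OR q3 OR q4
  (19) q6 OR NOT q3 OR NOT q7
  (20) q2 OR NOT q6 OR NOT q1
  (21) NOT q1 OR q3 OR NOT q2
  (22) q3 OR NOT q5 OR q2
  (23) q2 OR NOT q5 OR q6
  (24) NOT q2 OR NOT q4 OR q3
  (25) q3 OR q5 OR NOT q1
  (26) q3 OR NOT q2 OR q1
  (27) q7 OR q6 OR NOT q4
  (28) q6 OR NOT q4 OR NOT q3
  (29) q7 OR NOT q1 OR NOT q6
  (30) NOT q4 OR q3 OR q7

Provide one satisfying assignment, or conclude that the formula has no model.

UNSATISFIABLE

Case q6 = false:
Case q5 = true:
(q2) alone gives q2 = true.
(NOT q1) alone gives q1 = false.
(q3) alone gives q3 = true.
(q7) alone gives q7 = true.
That conflicts with the unit clause (NOT q7).
Undo q5 and try q5 = false.
(q7) alone gives q7 = true.
(NOT q3) alone gives q3 = false.
(NOT q1) alone gives q1 = false.
(q2) alone gives q2 = true.
That conflicts with the unit clause (NOT q2).
Both values of q5 lead to a conflict.
Undo q6 and try q6 = true.
Case q1 = false:
(q7) alone gives q7 = true.
Case q5 = false:
(q4) alone gives q4 = true.
(NOT q3) alone gives q3 = false.
(q2) alone gives q2 = true.
That conflicts with the unit clause (NOT q2).
Undo q5 and try q5 = true.
(q3) alone gives q3 = true.
That conflicts with the unit clause (NOT q3).
Both values of q5 lead to a conflict.
Undo q1 and try q1 = true.
(NOT q2) alone gives q2 = false.
That conflicts with the unit clause (q2).
Both values of q1 lead to a conflict.
Both values of q6 lead to a conflict.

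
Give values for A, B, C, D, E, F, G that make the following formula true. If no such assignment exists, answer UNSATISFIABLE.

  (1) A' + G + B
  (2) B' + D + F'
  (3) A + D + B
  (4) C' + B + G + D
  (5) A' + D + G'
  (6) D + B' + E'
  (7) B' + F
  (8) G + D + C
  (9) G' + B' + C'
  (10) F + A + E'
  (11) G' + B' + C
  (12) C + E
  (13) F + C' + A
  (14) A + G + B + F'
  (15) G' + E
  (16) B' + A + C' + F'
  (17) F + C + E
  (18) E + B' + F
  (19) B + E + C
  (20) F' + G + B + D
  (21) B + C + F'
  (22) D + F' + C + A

Suppose B = 0.
Suppose A = 1.
The clause (G) is unit, so G = 1.
The clause (D) is unit, so D = 1.
The clause (E) is unit, so E = 1.
Suppose C = 1.
Every clause is now satisfied; F is unconstrained.

A: 1, B: 0, C: 1, D: 1, E: 1, F: 0, G: 1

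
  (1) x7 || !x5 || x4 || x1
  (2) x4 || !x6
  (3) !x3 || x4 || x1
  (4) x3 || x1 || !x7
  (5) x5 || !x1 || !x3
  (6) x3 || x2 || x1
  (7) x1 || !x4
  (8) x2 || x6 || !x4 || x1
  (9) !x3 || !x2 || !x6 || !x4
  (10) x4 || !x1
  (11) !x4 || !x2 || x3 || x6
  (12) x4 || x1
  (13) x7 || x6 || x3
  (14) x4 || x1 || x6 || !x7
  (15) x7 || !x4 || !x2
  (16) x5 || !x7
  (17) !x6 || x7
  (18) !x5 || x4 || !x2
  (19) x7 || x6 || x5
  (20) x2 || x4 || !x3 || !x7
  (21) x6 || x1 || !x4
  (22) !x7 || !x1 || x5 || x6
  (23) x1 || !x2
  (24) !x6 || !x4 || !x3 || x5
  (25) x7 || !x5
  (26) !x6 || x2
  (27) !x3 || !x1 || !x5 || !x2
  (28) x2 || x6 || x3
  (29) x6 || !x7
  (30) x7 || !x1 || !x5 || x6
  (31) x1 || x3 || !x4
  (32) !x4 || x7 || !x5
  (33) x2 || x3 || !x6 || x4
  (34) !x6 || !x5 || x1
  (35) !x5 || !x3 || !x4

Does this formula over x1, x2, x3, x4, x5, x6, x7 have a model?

Case x4 = true:
Unit clause (x1) forces x1 = true.
Case x5 = true:
Unit clause (x7) forces x7 = true.
Unit clause (x6) forces x6 = true.
Unit clause (x2) forces x2 = true.
Unit clause (!x3) forces x3 = false.
This assignment satisfies each clause.
A satisfying assignment: x1 ↦ true,  x2 ↦ true,  x3 ↦ false,  x4 ↦ true,  x5 ↦ true,  x6 ↦ true,  x7 ↦ true.

Yes, satisfiable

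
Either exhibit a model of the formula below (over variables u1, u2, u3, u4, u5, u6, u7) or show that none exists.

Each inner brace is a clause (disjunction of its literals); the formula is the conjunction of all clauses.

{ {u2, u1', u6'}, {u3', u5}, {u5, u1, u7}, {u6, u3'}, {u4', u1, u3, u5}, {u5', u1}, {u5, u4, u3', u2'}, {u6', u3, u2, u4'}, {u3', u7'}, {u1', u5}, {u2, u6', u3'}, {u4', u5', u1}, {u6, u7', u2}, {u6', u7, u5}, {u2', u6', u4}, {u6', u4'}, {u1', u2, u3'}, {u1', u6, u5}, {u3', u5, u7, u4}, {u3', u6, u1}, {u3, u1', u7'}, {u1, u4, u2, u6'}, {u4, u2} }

Branch on u3: set u3 = 0.
Branch on u5: set u5 = 1.
Unit clause (u1) forces u1 = 1.
Unit clause (u7') forces u7 = 0.
Branch on u2: set u2 = 0.
Unit clause (u6') forces u6 = 0.
Unit clause (u4) forces u4 = 1.
All clauses are satisfied.

u1: 1, u2: 0, u3: 0, u4: 1, u5: 1, u6: 0, u7: 0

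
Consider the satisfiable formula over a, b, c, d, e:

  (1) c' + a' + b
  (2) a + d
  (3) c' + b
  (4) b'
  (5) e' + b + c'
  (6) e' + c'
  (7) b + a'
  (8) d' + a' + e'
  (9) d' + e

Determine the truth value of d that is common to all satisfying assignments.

Suppose d = 0.
The clause (a) is unit, so a = 1.
The clause (b') is unit, so b = 0.
Now (b) is unsatisfied and unit — conflict.
So every satisfying assignment has d = True.

True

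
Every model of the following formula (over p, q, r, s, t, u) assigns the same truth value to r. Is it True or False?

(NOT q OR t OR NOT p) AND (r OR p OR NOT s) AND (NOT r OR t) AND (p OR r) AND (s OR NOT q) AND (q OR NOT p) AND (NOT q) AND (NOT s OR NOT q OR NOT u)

True

Suppose r = false.
(p) alone gives p = true.
(q) alone gives q = true.
That conflicts with the unit clause (NOT q).
So every satisfying assignment has r = True.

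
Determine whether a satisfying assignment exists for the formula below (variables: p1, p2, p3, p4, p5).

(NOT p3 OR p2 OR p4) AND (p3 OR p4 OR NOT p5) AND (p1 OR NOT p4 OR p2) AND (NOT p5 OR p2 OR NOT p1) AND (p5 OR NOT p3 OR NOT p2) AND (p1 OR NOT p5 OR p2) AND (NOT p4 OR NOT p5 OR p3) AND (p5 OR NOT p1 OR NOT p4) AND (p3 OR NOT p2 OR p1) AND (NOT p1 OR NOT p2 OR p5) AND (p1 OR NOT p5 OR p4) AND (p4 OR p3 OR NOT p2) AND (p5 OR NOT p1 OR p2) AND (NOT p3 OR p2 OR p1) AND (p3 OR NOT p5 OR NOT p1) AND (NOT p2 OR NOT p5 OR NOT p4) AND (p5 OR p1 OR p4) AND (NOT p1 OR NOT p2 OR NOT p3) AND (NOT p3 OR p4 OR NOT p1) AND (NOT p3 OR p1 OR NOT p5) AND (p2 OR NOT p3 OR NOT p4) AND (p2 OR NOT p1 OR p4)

Unsatisfiable

Branch on p3: set p3 = false.
Branch on p4: set p4 = true.
Unit clause (NOT p5) forces p5 = false.
Unit clause (NOT p1) forces p1 = false.
Unit clause (p2) forces p2 = true.
Now (NOT p2) is unsatisfied and unit — conflict.
That branch fails; take p4 = false instead.
Unit clause (NOT p5) forces p5 = false.
Unit clause (NOT p2) forces p2 = false.
Unit clause (NOT p1) forces p1 = false.
Now (p1) is unsatisfied and unit — conflict.
Either choice for p4 ends in contradiction.
That branch fails; take p3 = true instead.
Branch on p2: set p2 = true.
Unit clause (p5) forces p5 = true.
Unit clause (NOT p4) forces p4 = false.
Unit clause (p1) forces p1 = true.
Now (NOT p1) is unsatisfied and unit — conflict.
That branch fails; take p2 = false instead.
Unit clause (p4) forces p4 = true.
Now (NOT p4) is unsatisfied and unit — conflict.
Either choice for p2 ends in contradiction.
Either choice for p3 ends in contradiction.
No assignment satisfies every clause.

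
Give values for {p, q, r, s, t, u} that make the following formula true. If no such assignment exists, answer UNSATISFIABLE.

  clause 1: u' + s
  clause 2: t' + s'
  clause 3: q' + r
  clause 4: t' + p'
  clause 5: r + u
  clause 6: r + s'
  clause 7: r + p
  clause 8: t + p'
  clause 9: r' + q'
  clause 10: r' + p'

Suppose u = 0.
The clause (r) is unit, so r = 1.
The clause (q') is unit, so q = 0.
The clause (p') is unit, so p = 0.
Suppose t = 0.
No clause remains; s is free.

p ↦ 0, q ↦ 0, r ↦ 1, s ↦ 0, t ↦ 0, u ↦ 0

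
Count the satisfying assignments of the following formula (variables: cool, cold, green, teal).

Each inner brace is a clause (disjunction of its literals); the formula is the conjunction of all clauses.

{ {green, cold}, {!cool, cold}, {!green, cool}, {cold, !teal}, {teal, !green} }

There are 2^4 = 16 truth assignments over (cool, cold, green, teal).
Check each against the 5 clauses (columns in the order cool, cold, green, teal):
  F F F F  ✗ fails (green || cold)
  F F F T  ✗ fails (green || cold)
  F F T F  ✗ fails (!green || cool)
  F F T T  ✗ fails (!green || cool)
  F T F F  ✓ satisfies all
  F T F T  ✓ satisfies all
  F T T F  ✗ fails (!green || cool)
  F T T T  ✗ fails (!green || cool)
  T F F F  ✗ fails (green || cold)
  T F F T  ✗ fails (green || cold)
  T F T F  ✗ fails (!cool || cold)
  T F T T  ✗ fails (!cool || cold)
  T T F F  ✓ satisfies all
  T T F T  ✓ satisfies all
  T T T F  ✗ fails (teal || !green)
  T T T T  ✓ satisfies all
5 of the 16 rows are models.

5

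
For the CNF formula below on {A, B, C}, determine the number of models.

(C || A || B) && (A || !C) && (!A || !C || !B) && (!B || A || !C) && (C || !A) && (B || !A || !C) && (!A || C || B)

1

There are 2^3 = 8 truth assignments over (A, B, C).
Check each against the 7 clauses (columns in the order A, B, C):
  F F F  ✗ fails (C || A || B)
  F F T  ✗ fails (A || !C)
  F T F  ✓ satisfies all
  F T T  ✗ fails (A || !C)
  T F F  ✗ fails (C || !A)
  T F T  ✗ fails (B || !A || !C)
  T T F  ✗ fails (C || !A)
  T T T  ✗ fails (!A || !C || !B)
1 of the 8 rows is a model.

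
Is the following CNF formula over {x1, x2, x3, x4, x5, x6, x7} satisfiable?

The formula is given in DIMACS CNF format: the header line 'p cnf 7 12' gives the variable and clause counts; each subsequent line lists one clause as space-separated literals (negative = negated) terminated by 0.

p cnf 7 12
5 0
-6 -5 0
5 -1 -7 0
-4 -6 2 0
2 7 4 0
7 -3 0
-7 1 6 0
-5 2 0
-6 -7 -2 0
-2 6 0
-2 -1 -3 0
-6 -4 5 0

Unsatisfiable

(x5) alone gives x5 = True.
(¬x6) alone gives x6 = False.
(x2) alone gives x2 = True.
But (¬x2) is also a unit clause — contradiction.
No assignment satisfies every clause.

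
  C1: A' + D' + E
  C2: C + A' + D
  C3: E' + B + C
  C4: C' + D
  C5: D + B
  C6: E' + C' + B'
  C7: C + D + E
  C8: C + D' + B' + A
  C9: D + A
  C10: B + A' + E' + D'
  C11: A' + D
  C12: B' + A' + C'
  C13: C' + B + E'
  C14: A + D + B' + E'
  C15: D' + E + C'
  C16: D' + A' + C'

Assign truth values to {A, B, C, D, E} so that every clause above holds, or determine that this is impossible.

A=1,  B=1,  C=0,  D=1,  E=1

Case C = 0:
Case A = 1:
Unit clause (D) forces D = 1.
Unit clause (E) forces E = 1.
Unit clause (B) forces B = 1.
This assignment satisfies each clause.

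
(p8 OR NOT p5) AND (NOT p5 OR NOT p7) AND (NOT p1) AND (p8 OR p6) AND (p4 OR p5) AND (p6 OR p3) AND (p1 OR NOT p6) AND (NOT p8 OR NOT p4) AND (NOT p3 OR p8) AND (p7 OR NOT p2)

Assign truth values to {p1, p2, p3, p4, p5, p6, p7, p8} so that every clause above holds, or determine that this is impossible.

(NOT p1) alone gives p1 = false.
(NOT p6) alone gives p6 = false.
(p8) alone gives p8 = true.
(p3) alone gives p3 = true.
(NOT p4) alone gives p4 = false.
(p5) alone gives p5 = true.
(NOT p7) alone gives p7 = false.
(NOT p2) alone gives p2 = false.
All clauses are satisfied.

p1=false; p2=false; p3=true; p4=false; p5=true; p6=false; p7=false; p8=true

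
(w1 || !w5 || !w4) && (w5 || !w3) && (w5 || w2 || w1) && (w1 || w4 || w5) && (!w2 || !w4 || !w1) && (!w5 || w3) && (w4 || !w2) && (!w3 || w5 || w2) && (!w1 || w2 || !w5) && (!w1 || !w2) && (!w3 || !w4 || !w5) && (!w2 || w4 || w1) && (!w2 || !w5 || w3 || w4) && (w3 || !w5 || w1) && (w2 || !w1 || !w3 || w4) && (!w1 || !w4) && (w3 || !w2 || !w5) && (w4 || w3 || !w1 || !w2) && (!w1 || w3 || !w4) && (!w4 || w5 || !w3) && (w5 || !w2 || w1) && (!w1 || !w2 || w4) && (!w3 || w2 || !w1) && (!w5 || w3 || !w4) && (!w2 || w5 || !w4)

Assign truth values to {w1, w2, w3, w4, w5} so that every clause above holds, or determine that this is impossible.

w1=false; w2=false; w3=true; w4=false; w5=true

Suppose w5 = true.
The clause (w3) is unit, so w3 = true.
The clause (!w4) is unit, so w4 = false.
The clause (!w2) is unit, so w2 = false.
The clause (!w1) is unit, so w1 = false.
Every clause now holds.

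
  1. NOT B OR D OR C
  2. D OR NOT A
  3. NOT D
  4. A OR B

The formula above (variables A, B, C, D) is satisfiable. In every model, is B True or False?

True

Suppose B = false.
(NOT D) alone gives D = false.
(NOT A) alone gives A = false.
Now (A) is unsatisfied and unit — conflict.
So every satisfying assignment has B = True.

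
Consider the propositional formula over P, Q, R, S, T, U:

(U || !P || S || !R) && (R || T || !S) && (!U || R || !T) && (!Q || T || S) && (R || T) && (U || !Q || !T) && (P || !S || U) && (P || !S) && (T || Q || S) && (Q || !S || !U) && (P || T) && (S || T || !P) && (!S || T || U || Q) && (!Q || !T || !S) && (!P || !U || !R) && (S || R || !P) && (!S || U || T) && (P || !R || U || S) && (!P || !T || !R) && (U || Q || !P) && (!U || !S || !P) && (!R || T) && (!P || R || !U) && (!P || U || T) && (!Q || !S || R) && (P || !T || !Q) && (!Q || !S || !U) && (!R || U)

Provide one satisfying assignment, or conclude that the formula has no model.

Suppose R = true.
(T) alone gives T = true.
(!P) alone gives P = false.
(!S) alone gives S = false.
(U) alone gives U = true.
(!Q) alone gives Q = false.
All clauses are satisfied.

P: false, Q: false, R: true, S: false, T: true, U: true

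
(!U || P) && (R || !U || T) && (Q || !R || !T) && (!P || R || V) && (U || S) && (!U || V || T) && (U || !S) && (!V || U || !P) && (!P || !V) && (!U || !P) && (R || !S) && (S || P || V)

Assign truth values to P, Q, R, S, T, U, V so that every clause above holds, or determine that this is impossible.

Branch on U: set U = false.
Unit clause (S) forces S = true.
But (!S) is also a unit clause — contradiction.
That branch fails; take U = true instead.
Unit clause (P) forces P = true.
But (!P) is also a unit clause — contradiction.
Either choice for U ends in contradiction.

UNSATISFIABLE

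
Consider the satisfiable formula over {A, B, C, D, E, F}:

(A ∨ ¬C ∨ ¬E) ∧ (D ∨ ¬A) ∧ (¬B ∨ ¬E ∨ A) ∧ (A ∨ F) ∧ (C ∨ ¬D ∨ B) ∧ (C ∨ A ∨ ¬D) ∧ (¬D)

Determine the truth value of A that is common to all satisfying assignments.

Suppose A = True.
The clause (D) is unit, so D = True.
That conflicts with the unit clause (¬D).
So every satisfying assignment has A = False.

False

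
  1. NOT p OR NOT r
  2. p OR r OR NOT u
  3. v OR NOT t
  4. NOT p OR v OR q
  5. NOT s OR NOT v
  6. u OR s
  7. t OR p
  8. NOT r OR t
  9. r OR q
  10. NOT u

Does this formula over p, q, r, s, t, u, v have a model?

Yes

From the singleton clause (NOT u), u = false.
From the singleton clause (s), s = true.
From the singleton clause (NOT v), v = false.
From the singleton clause (NOT t), t = false.
From the singleton clause (p), p = true.
From the singleton clause (NOT r), r = false.
From the singleton clause (q), q = true.
All clauses are satisfied.
A satisfying assignment: p: true, q: true, r: false, s: true, t: false, u: false, v: false.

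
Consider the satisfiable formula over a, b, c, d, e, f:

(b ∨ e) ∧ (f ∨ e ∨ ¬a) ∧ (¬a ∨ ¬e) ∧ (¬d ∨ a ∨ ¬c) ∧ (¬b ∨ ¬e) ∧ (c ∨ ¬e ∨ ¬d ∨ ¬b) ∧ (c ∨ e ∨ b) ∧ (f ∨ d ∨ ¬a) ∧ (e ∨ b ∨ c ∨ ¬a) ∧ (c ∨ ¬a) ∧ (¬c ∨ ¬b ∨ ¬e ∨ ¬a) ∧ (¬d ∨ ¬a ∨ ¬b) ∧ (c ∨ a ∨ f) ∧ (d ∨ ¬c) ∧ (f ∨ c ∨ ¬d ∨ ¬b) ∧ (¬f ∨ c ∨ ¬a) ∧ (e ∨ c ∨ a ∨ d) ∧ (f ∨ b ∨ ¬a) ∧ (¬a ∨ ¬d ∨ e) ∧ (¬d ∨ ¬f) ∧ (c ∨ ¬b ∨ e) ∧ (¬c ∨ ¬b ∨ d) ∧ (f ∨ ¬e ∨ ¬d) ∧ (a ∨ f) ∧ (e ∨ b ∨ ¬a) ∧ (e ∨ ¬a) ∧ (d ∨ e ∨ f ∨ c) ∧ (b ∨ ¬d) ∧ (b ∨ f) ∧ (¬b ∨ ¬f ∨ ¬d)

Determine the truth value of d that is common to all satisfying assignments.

False

Suppose d = True.
Unit clause (¬f) forces f = False.
Unit clause (¬e) forces e = False.
Unit clause (b) forces b = True.
Unit clause (¬a) forces a = False.
That conflicts with the unit clause (a).
So every satisfying assignment has d = False.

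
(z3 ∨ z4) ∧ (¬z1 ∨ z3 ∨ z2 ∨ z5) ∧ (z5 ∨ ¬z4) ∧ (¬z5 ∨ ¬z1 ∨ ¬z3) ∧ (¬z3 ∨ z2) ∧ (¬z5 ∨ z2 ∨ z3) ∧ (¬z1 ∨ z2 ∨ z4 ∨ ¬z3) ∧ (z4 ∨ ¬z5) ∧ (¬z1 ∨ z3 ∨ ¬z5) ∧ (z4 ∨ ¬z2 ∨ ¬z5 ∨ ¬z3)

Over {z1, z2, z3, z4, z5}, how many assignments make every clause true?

4

There are 2^5 = 32 truth assignments over (z1, z2, z3, z4, z5).
Split on z1. With z1 = True, the clauses containing z1 are satisfied and ¬z1 drops from the rest; 1 of the 2^4 = 16 assignments to the other variables satisfy what remains.
With z1 = False, by the same count on the reduced clause set, 3 assignments work.
(One model: z1=F, z2=T, z3=F, z4=T, z5=T.)
Total: 1 + 3 = 4.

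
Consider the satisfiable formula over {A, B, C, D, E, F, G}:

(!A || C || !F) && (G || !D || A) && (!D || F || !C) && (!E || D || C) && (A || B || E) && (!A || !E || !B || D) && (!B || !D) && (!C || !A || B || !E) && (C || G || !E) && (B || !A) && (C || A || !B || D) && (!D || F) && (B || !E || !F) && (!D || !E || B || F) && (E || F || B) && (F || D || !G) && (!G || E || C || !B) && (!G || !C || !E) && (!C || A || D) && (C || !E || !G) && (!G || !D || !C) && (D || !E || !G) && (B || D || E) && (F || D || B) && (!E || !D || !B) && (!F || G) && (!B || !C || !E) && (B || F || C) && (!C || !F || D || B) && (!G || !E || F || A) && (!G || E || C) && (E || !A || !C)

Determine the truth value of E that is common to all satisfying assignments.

Suppose E = true.
Try D = true.
Unit clause (!B) forces B = false.
Unit clause (!A) forces A = false.
Unit clause (G) forces G = true.
Unit clause (F) forces F = true.
That conflicts with the unit clause (!F).
So D must be the other value — set D = false.
Unit clause (C) forces C = true.
Unit clause (!G) forces G = false.
Unit clause (A) forces A = true.
Unit clause (!B) forces B = false.
That conflicts with the unit clause (B).
Either choice for D ends in contradiction.
So every satisfying assignment has E = False.

False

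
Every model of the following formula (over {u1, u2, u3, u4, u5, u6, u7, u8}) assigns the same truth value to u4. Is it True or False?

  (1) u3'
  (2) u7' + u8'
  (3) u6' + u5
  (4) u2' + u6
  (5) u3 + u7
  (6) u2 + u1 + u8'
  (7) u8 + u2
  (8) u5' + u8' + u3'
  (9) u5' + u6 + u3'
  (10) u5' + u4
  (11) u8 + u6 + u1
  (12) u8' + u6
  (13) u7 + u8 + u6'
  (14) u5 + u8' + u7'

Suppose u4 = 0.
From the singleton clause (u3'), u3 = 0.
From the singleton clause (u7), u7 = 1.
From the singleton clause (u8'), u8 = 0.
From the singleton clause (u2), u2 = 1.
From the singleton clause (u6), u6 = 1.
From the singleton clause (u5), u5 = 1.
Now (u5') is unsatisfied and unit — conflict.
So every satisfying assignment has u4 = True.

True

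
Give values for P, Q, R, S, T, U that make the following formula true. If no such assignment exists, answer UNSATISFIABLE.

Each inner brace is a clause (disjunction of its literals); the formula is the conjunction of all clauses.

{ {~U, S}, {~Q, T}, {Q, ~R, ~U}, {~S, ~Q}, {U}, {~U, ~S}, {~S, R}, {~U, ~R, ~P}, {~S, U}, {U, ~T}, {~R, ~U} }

UNSATISFIABLE

From the singleton clause (U), U = 1.
From the singleton clause (S), S = 1.
Now (~S) is unsatisfied and unit — conflict.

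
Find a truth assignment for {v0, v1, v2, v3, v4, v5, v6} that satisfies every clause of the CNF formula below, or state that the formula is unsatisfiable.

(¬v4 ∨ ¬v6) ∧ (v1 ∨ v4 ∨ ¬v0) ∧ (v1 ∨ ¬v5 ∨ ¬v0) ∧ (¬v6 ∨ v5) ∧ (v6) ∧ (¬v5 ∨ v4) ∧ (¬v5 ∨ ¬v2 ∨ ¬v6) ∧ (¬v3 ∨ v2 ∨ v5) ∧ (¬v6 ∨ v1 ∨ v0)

UNSATISFIABLE

Unit clause (v6) forces v6 = True.
Unit clause (¬v4) forces v4 = False.
Unit clause (v5) forces v5 = True.
That conflicts with the unit clause (¬v5).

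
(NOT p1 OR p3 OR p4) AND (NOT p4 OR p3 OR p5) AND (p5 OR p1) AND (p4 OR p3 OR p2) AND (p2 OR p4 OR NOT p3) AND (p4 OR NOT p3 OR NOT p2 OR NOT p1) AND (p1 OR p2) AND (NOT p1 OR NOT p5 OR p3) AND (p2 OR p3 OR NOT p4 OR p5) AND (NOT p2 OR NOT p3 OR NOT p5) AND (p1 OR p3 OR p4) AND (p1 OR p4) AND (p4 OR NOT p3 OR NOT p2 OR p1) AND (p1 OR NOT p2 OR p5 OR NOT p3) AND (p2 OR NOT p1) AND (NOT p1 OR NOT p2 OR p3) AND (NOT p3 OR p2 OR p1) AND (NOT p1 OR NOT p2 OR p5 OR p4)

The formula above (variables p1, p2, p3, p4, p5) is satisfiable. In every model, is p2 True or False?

Suppose p2 = false.
Unit clause (p1) forces p1 = true.
Now (NOT p1) is unsatisfied and unit — conflict.
So every satisfying assignment has p2 = True.

True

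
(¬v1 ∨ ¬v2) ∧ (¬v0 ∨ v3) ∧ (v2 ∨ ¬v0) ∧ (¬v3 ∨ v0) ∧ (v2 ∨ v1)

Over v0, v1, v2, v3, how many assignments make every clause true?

There are 2^4 = 16 truth assignments over (v0, v1, v2, v3).
Check each against the 5 clauses (columns in the order v0, v1, v2, v3):
  F F F F  ✗ fails (v2 ∨ v1)
  F F F T  ✗ fails (¬v3 ∨ v0)
  F F T F  ✓ satisfies all
  F F T T  ✗ fails (¬v3 ∨ v0)
  F T F F  ✓ satisfies all
  F T F T  ✗ fails (¬v3 ∨ v0)
  F T T F  ✗ fails (¬v1 ∨ ¬v2)
  F T T T  ✗ fails (¬v1 ∨ ¬v2)
  T F F F  ✗ fails (¬v0 ∨ v3)
  T F F T  ✗ fails (v2 ∨ ¬v0)
  T F T F  ✗ fails (¬v0 ∨ v3)
  T F T T  ✓ satisfies all
  T T F F  ✗ fails (¬v0 ∨ v3)
  T T F T  ✗ fails (v2 ∨ ¬v0)
  T T T F  ✗ fails (¬v1 ∨ ¬v2)
  T T T T  ✗ fails (¬v1 ∨ ¬v2)
3 of the 16 rows are models.

3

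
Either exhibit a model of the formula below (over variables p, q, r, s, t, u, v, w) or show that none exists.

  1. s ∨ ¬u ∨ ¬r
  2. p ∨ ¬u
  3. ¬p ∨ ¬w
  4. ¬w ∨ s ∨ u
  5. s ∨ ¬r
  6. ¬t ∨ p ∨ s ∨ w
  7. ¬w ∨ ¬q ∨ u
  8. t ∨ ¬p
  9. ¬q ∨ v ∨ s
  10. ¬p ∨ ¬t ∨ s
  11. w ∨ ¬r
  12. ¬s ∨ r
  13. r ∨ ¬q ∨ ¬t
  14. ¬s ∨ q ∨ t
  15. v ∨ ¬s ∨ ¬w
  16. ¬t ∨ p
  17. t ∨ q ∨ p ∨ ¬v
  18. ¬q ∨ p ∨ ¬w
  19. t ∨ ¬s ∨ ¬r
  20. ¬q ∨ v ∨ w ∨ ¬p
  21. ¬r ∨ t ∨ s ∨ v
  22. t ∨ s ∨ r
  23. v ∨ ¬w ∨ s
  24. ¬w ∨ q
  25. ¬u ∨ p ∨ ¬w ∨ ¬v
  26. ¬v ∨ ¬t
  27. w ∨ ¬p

UNSATISFIABLE

Case p = True:
Unit clause (¬w) forces w = False.
That conflicts with the unit clause (w).
That branch fails; take p = False instead.
Unit clause (¬u) forces u = False.
Unit clause (¬t) forces t = False.
Case w = False:
Unit clause (¬r) forces r = False.
Unit clause (¬s) forces s = False.
That conflicts with the unit clause (s).
That branch fails; take w = True instead.
Unit clause (s) forces s = True.
Unit clause (¬q) forces q = False.
That conflicts with the unit clause (q).
Neither w = True nor w = False works.
Neither p = True nor p = False works.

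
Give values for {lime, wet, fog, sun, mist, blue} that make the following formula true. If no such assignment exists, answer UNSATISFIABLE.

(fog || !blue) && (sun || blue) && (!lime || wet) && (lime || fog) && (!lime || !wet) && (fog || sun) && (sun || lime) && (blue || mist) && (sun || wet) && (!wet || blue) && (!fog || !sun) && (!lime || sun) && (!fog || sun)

Case fog = true:
Unit clause (!sun) forces sun = false.
That conflicts with the unit clause (sun).
Backtrack on fog: now try fog = false.
Unit clause (!blue) forces blue = false.
Unit clause (sun) forces sun = true.
Unit clause (lime) forces lime = true.
Unit clause (wet) forces wet = true.
That conflicts with the unit clause (!wet).
Both values of fog lead to a conflict.

UNSATISFIABLE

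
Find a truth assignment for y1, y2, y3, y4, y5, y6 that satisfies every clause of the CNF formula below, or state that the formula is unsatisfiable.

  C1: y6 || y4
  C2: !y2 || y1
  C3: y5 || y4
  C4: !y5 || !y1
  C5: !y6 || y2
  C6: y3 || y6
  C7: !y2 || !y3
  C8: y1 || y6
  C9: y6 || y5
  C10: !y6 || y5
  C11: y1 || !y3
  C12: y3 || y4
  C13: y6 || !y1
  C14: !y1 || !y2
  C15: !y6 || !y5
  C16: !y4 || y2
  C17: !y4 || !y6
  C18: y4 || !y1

UNSATISFIABLE

Suppose y6 = true.
(y2) alone gives y2 = true.
(y1) alone gives y1 = true.
That conflicts with the unit clause (!y1).
Undo y6 and try y6 = false.
(y4) alone gives y4 = true.
(y3) alone gives y3 = true.
(!y2) alone gives y2 = false.
That conflicts with the unit clause (y2).
Neither y6 = true nor y6 = false works.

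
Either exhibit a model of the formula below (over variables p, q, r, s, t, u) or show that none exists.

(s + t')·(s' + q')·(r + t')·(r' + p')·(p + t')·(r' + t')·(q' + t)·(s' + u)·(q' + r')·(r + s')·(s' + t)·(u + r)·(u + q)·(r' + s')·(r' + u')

Case s = 0:
Unit clause (t') forces t = 0.
Unit clause (q') forces q = 0.
Unit clause (u) forces u = 1.
Unit clause (r') forces r = 0.
Every clause is now satisfied; p is unconstrained.

p ↦ 0,  q ↦ 0,  r ↦ 0,  s ↦ 0,  t ↦ 0,  u ↦ 1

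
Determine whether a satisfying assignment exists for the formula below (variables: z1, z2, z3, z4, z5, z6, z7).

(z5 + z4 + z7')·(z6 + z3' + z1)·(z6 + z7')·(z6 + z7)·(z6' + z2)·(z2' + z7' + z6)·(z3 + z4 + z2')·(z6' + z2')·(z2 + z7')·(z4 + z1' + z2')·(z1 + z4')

Try z6 = 1.
The clause (z2) is unit, so z2 = 1.
Now (z2') is unsatisfied and unit — conflict.
Undo z6 and try z6 = 0.
The clause (z7') is unit, so z7 = 0.
Now (z7) is unsatisfied and unit — conflict.
Neither z6 = 1 nor z6 = 0 works.
No assignment satisfies every clause.

Unsatisfiable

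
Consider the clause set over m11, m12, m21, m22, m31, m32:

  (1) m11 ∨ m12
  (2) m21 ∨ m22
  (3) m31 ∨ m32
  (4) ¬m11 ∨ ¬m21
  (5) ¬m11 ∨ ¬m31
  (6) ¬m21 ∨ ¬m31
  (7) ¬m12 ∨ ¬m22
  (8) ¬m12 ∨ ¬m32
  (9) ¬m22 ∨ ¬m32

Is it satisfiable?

No

Try m11 = True.
The clause (¬m21) is unit, so m21 = False.
The clause (m22) is unit, so m22 = True.
The clause (¬m31) is unit, so m31 = False.
The clause (m32) is unit, so m32 = True.
That conflicts with the unit clause (¬m32).
So m11 must be the other value — set m11 = False.
The clause (m12) is unit, so m12 = True.
The clause (¬m22) is unit, so m22 = False.
The clause (m21) is unit, so m21 = True.
The clause (¬m31) is unit, so m31 = False.
The clause (m32) is unit, so m32 = True.
That conflicts with the unit clause (¬m32).
Neither m11 = True nor m11 = False works.
No assignment satisfies every clause.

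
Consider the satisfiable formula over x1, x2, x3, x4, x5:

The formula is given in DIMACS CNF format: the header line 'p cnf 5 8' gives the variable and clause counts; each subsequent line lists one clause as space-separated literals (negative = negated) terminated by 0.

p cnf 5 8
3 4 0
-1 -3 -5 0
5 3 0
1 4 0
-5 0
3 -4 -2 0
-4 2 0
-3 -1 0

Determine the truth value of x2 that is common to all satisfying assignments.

Suppose x2 = False.
From the singleton clause (¬x5), x5 = False.
From the singleton clause (x3), x3 = True.
From the singleton clause (¬x4), x4 = False.
From the singleton clause (x1), x1 = True.
Now (¬x1) is unsatisfied and unit — conflict.
So every satisfying assignment has x2 = True.

True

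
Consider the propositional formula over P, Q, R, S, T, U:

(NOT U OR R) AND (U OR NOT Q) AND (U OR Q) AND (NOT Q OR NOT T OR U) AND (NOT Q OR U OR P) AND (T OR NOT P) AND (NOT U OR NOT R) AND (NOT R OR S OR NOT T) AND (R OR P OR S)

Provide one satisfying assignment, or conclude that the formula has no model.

UNSATISFIABLE

Suppose U = false.
(NOT Q) alone gives Q = false.
Now (Q) is unsatisfied and unit — conflict.
That branch fails; take U = true instead.
(R) alone gives R = true.
Now (NOT R) is unsatisfied and unit — conflict.
Either choice for U ends in contradiction.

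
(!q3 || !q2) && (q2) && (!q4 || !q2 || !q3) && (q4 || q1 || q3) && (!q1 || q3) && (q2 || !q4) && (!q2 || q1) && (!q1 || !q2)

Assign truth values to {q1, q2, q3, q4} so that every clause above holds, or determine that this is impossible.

From the singleton clause (q2), q2 = true.
From the singleton clause (!q3), q3 = false.
From the singleton clause (!q1), q1 = false.
But (q1) is also a unit clause — contradiction.

UNSATISFIABLE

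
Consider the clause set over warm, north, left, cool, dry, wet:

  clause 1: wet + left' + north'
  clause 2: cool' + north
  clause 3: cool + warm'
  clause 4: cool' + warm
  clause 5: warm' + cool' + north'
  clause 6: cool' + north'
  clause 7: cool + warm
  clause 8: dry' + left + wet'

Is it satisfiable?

Case cool = 0:
(warm') alone gives warm = 0.
But (warm) is also a unit clause — contradiction.
Backtrack on cool: now try cool = 1.
(north) alone gives north = 1.
But (north') is also a unit clause — contradiction.
Neither cool = 1 nor cool = 0 works.
No assignment satisfies every clause.

Unsatisfiable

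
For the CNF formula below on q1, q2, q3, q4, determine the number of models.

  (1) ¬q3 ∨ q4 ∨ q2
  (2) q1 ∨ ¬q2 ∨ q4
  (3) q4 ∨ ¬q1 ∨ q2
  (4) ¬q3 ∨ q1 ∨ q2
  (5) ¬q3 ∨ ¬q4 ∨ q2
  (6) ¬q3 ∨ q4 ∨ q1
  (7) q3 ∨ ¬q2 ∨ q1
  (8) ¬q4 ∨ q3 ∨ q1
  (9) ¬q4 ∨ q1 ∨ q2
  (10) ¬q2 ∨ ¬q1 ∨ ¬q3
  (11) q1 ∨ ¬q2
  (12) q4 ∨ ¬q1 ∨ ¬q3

4

There are 2^4 = 16 truth assignments over (q1, q2, q3, q4).
Check each against the 12 clauses (columns in the order q1, q2, q3, q4):
  F F F F  ✓ satisfies all
  F F F T  ✗ fails (¬q4 ∨ q3 ∨ q1)
  F F T F  ✗ fails (¬q3 ∨ q4 ∨ q2)
  F F T T  ✗ fails (¬q3 ∨ q1 ∨ q2)
  F T F F  ✗ fails (q1 ∨ ¬q2 ∨ q4)
  F T F T  ✗ fails (q3 ∨ ¬q2 ∨ q1)
  F T T F  ✗ fails (q1 ∨ ¬q2 ∨ q4)
  F T T T  ✗ fails (q1 ∨ ¬q2)
  T F F F  ✗ fails (q4 ∨ ¬q1 ∨ q2)
  T F F T  ✓ satisfies all
  T F T F  ✗ fails (¬q3 ∨ q4 ∨ q2)
  T F T T  ✗ fails (¬q3 ∨ ¬q4 ∨ q2)
  T T F F  ✓ satisfies all
  T T F T  ✓ satisfies all
  T T T F  ✗ fails (¬q2 ∨ ¬q1 ∨ ¬q3)
  T T T T  ✗ fails (¬q2 ∨ ¬q1 ∨ ¬q3)
4 of the 16 rows are models.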